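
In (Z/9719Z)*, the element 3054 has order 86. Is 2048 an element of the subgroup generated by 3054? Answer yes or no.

yes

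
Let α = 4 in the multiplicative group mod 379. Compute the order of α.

The order of 4 must divide p − 1 = 378 = 2 · 3^3 · 7.
Divisors: 1, 2, 3, 6, 7, 9, 14, 18, 21, 27, 42, 54, 63, 126, 189, 378.
Check each in increasing order: 4^1 ≡ 4;  4^2 ≡ 16;  4^3 ≡ 64;  4^6 ≡ 306;  4^7 ≡ 87;  4^9 ≡ 255;  4^14 ≡ 368;  4^18 ≡ 216;  4^21 ≡ 180;  4^27 ≡ 125;  4^42 ≡ 185;  4^54 ≡ 86;  4^63 ≡ 327;  4^126 ≡ 51;  4^189 ≡ 1.
Smallest exponent giving 1 is 189.

189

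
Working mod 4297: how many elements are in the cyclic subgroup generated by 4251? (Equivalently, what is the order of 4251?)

4296

The order of 4251 must divide p − 1 = 4296 = 2^3 · 3 · 179.
Divisors: 1, 2, 3, 4, 6, 8, 12, 24, 179, 358, 537, 716, 1074, 1432, 2148, 4296.
Check each in increasing order: 4251^1 ≡ 4251;  4251^2 ≡ 2116;  4251^3 ≡ 1495;  4251^4 ≡ 4279;  4251^6 ≡ 585;  4251^8 ≡ 324;  4251^12 ≡ 2762;  4251^24 ≡ 1469;  4251^179 ≡ 1205;  4251^358 ≡ 3936;  4251^537 ≡ 3289;  4251^716 ≡ 1411;  4251^1074 ≡ 1972;  4251^1432 ≡ 1410;  4251^2148 ≡ 4296;  4251^4296 ≡ 1.
Smallest exponent giving 1 is 4296.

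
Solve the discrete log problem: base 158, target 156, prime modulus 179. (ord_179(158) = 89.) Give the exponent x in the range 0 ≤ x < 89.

78

Baby-step giant-step with m = ceil(sqrt(89)) = 10.
Baby table (158^j mod 179 for j=0..9):
  0:1  1:158  2:83  3:47  4:87  5:142  6:61  7:151
  8:51  9:3
Giant step factor: 158^(-10) ≡ 125 (mod 179).
Scan 156·125^i mod 179 for i = 0, 1, …:
  i=0: 156   i=1: 168   i=2: 57   i=3: 144
  i=4: 100   i=5: 149   i=6: 9   i=7: 51
Match at i=7, j=8: x = 7·10 + 8 = 78.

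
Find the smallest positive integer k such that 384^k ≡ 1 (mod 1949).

974

The order of 384 must divide p − 1 = 1948 = 2^2 · 487.
Divisors: 1, 2, 4, 487, 974, 1948.
Check each in increasing order: 384^1 ≡ 384;  384^2 ≡ 1281;  384^4 ≡ 1852;  384^487 ≡ 1948;  384^974 ≡ 1.
Smallest exponent giving 1 is 974.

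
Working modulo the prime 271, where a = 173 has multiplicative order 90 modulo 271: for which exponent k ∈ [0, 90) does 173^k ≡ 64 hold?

Baby-step giant-step with m = ceil(sqrt(90)) = 10.
Baby table (173^j mod 271 for j=0..9):
  0:1  1:173  2:119  3:262  4:69  5:13  6:81  7:192
  8:154  9:84
Giant step factor: 173^(-10) ≡ 178 (mod 271).
Scan 64·178^i mod 271 for i = 0, 1, …:
  i=0: 64   i=1: 10   i=2: 154
Match at i=2, j=8: k = 2·10 + 8 = 28.

28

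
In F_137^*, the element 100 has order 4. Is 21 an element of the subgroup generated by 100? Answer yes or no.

no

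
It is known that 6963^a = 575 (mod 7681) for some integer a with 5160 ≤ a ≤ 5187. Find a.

Compute 6963^5160 mod 7681 = 1286, then multiply by 6963 repeatedly:
  6963^5160=1286  6963^5161=6053  6963^5162=1392  6963^5163=6755  6963^5164=4302
  6963^5165=6607  6963^5166=3032  6963^5167=4428  6963^5168=630  6963^5169=839
  6963^5170=4397  6963^5171=7526  6963^5172=3756  6963^5173=6904  6963^5174=4854
  6963^5175=2002  6963^5176=6592  6963^5177=6121  6963^5178=6335  6963^5179=6303
  6963^5180=6236  6963^5181=575
Found 575 at exponent 5181.

5181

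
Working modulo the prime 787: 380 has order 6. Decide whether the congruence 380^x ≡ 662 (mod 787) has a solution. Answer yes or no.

⟨380⟩ has order 6; its elements mod 787 are {1, 379, 380, 407, 408, 786}.
662 is not in this set.

no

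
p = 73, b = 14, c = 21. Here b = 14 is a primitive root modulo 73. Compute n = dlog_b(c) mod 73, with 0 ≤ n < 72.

Baby-step giant-step with m = ceil(sqrt(72)) = 9.
Baby table (14^j mod 73 for j=0..8):
  0:1  1:14  2:50  3:43  4:18  5:33  6:24  7:44
  8:32
Giant step factor: 14^(-9) ≡ 22 (mod 73).
Scan 21·22^i mod 73 for i = 0, 1, …:
  i=0: 21   i=1: 24
Match at i=1, j=6: n = 1·9 + 6 = 15.

15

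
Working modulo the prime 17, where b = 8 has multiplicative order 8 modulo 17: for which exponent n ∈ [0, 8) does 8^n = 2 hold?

Successive powers of 8 modulo 17:
  8^0=1  8^1=8  8^2=13  8^3=2
So 8^3 ≡ 2 (mod 17), giving n = 3.

3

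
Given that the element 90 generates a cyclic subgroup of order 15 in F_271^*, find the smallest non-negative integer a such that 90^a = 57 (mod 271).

7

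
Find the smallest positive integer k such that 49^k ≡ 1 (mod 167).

83

The order of 49 must divide p − 1 = 166 = 2 · 83.
Divisors: 1, 2, 83, 166.
Check each in increasing order: 49^1 ≡ 49;  49^2 ≡ 63;  49^83 ≡ 1.
Smallest exponent giving 1 is 83.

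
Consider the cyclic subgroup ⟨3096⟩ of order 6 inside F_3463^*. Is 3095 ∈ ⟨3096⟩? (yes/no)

yes

⟨3096⟩ has order 6; its elements mod 3463 are {1, 367, 368, 3095, 3096, 3462}.
3095 is in this set.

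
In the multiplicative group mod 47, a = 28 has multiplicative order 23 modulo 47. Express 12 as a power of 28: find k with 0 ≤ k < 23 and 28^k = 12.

Successive powers of 28 modulo 47:
  28^0=1  28^1=28  28^2=32  28^3=3  28^4=37  28^5=2
  28^6=9  28^7=17  28^8=6  28^9=27  28^10=4  28^11=18
  28^12=34  28^13=12
So 28^13 ≡ 12 (mod 47), giving k = 13.

13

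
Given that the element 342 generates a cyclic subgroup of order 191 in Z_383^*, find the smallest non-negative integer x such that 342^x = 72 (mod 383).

Baby-step giant-step with m = ceil(sqrt(191)) = 14.
Baby table (342^j mod 383 for j=0..13):
  0:1  1:342  2:149  3:19  4:370  5:150  6:361  7:136
  8:169  9:348  10:286  11:147  12:101  13:72
Giant step factor: 342^(-14) ≡ 277 (mod 383).
Scan 72·277^i mod 383 for i = 0, 1, …:
  i=0: 72
Match at i=0, j=13: x = 0·14 + 13 = 13.

13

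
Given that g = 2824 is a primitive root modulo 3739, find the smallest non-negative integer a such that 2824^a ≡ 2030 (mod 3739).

1611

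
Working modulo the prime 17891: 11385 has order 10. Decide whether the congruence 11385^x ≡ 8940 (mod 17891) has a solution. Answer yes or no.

yes

⟨11385⟩ has order 10; its elements mod 17891 are {1, 2070, 4503, 6506, 8940, 8951, 11385, 13388, 15821, 17890}.
8940 is in this set.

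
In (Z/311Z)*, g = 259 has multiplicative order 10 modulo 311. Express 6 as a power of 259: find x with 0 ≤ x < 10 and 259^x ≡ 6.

4

Successive powers of 259 modulo 311:
  259^0=1  259^1=259  259^2=216  259^3=275  259^4=6
So 259^4 ≡ 6 (mod 311), giving x = 4.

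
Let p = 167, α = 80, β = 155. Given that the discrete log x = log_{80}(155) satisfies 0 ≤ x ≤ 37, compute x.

15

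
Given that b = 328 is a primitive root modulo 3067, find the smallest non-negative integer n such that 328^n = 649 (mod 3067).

Baby-step giant-step with m = ceil(sqrt(3066)) = 56.
Baby table (328^j mod 3067 for j=0..55):
  0:1  1:328  2:239  3:1717  4:1915  5:2452  6:702  7:231
  8:2160  9:3  10:984  11:717  12:2084  13:2678  14:1222  15:2106
  16:693  17:346  18:9  19:2952  20:2151  21:118  22:1900  23:599
  24:184  25:2079  26:1038  27:27  28:2722  29:319  30:354  31:2633
  32:1797  33:552  34:103  35:47  36:81  37:2032  38:957  39:1062
  40:1765  41:2324  42:1656  43:309  44:141  45:243  46:3029  47:2871
  48:119  49:2228  50:838  51:1901  52:927  53:423  54:729  55:2953
Giant step factor: 328^(-56) ≡ 2415 (mod 3067).
Scan 649·2415^i mod 3067 for i = 0, 1, …:
  i=0: 649   i=1: 98   i=2: 511   i=3: 1131
  i=4: 1735   i=5: 503   i=6: 213   i=7: 2206
  i=8: 111   i=9: 1236     …   i=39: 2625
  i=40: 2953
Match at i=40, j=55: n = 40·56 + 55 = 2295.

2295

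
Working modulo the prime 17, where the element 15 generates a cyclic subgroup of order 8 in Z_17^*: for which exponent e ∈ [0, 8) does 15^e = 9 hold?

3

Successive powers of 15 modulo 17:
  15^0=1  15^1=15  15^2=4  15^3=9
So 15^3 ≡ 9 (mod 17), giving e = 3.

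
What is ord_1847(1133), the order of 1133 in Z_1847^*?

The order of 1133 must divide p − 1 = 1846 = 2 · 13 · 71.
Divisors: 1, 2, 13, 26, 71, 142, 923, 1846.
Check each in increasing order: 1133^1 ≡ 1133;  1133^2 ≡ 24;  1133^13 ≡ 935;  1133^26 ≡ 594;  1133^71 ≡ 518;  1133^142 ≡ 509;  1133^923 ≡ 1.
Smallest exponent giving 1 is 923.

923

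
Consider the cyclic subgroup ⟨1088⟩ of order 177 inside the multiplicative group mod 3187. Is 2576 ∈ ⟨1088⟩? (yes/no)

yes

2576 ∈ ⟨1088⟩ iff 2576^177 ≡ 1 (mod 3187), since |⟨1088⟩| = 177.
2576^177 mod 3187 = 1.
Since 1 = 1, 2576 lies in the subgroup.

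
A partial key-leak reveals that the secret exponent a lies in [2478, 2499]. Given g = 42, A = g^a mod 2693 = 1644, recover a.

Compute 42^2478 mod 2693 = 1029, then multiply by 42 repeatedly:
  42^2478=1029  42^2479=130  42^2480=74  42^2481=415  42^2482=1272
  42^2483=2257  42^2484=539  42^2485=1094  42^2486=167  42^2487=1628
  42^2488=1051  42^2489=1054  42^2490=1180  42^2491=1086  42^2492=2524
  42^2493=981  42^2494=807  42^2495=1578  42^2496=1644
Found 1644 at exponent 2496.

2496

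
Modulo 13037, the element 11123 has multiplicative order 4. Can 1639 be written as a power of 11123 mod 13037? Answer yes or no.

no

1639 ∈ ⟨11123⟩ iff 1639^4 ≡ 1 (mod 13037), since |⟨11123⟩| = 4.
1639^4 mod 13037 = 6232.
Since 6232 ≠ 1, 1639 does not lie in the subgroup.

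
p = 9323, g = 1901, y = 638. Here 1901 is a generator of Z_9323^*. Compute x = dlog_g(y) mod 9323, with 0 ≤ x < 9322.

Baby-step giant-step with m = ceil(sqrt(9322)) = 97.
Baby table (1901^j mod 9323 for j=0..96):
  0:1  1:1901  2:5800  3:6014  4:2616  5:3857  6:4279  7:4723
  8:374  9:2426  10:6264  11:2393  12:8792  13:6776  14:6113  15:4355
  16:31  17:2993  18:2663  19:9297  20:6512  21:7691  22:2127  23:6568
  24:2271  25:622  26:7724  27:8922  28:2185  29:4950  30:3043  31:4483
  32:961  33:8876  34:7969  35:8517  36:6089  37:5346  38:676  39:7825
  40:5140  41:636  42:6369  43:6215  44:2474  45:4282  46:1103  47:8451
  48:1822  49:4789  50:4641  51:2983  52:2299  53:7235  54:2310  55:177
  56:849  57:1070  58:1656  59:6205  60:2110  61:2220  62:6224  63:937
  64:544  65:8614  66:4026  67:8566  68:6008  69:533  70:6349  71:5487
  72:7673  73:5201  74:4721  75:5895  76:149  77:3559  78:6484  79:1078
  80:7541  81:5990  82:3607  83:4502  84:9111  85:7200  86:1036  87:2283
  88:4788  89:2740  90:6506  91:5608  92:4619  93:7776  94:5221  95:5449
  96:696
Giant step factor: 1901^(-97) ≡ 2022 (mod 9323).
Scan 638·2022^i mod 9323 for i = 0, 1, …:
  i=0: 638   i=1: 3462   i=2: 7914   i=3: 3840
  i=4: 7744   i=5: 5051   i=6: 4437   i=7: 2888
  i=8: 3338   i=9: 8907     …   i=87: 6825
  i=88: 2110
Match at i=88, j=60: x = 88·97 + 60 = 8596.

8596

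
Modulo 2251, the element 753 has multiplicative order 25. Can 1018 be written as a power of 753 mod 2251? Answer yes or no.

no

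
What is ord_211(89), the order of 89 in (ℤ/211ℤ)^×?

70

The order of 89 must divide p − 1 = 210 = 2 · 3 · 5 · 7.
Divisors: 1, 2, 3, 5, 6, 7, 10, 14, 15, 21, 30, 35, 42, 70, 105, 210.
Check each in increasing order: 89^1 ≡ 89;  89^2 ≡ 114;  89^3 ≡ 18;  89^5 ≡ 153;  89^6 ≡ 113;  89^7 ≡ 140;  89^10 ≡ 199;  89^14 ≡ 188;  89^15 ≡ 63;  89^21 ≡ 156;  89^30 ≡ 171;  89^35 ≡ 210;  89^42 ≡ 71;  89^70 ≡ 1.
Smallest exponent giving 1 is 70.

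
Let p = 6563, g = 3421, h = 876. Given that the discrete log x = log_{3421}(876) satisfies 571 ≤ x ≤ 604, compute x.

Compute 3421^571 mod 6563 = 4631, then multiply by 3421 repeatedly:
  3421^571=4631  3421^572=6132  3421^573=2224  3421^574=1787  3421^575=3174
  3421^576=3052  3421^577=5722  3421^578=4096  3421^579=411  3421^580=1549
  3421^581=2788  3421^582=1709  3421^583=5419  3421^584=4487  3421^585=5733
  3421^586=2349  3421^587=2817  3421^588=2473  3421^589=426  3421^590=360
  3421^591=4279  3421^592=2969  3421^593=3988  3421^594=5034  3421^595=2
  3421^596=279  3421^597=2824  3421^598=168  3421^599=3747  3421^600=948
  3421^601=986  3421^602=6287  3421^603=876
Found 876 at exponent 603.

603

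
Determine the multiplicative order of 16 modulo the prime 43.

7

The order of 16 must divide p − 1 = 42 = 2 · 3 · 7.
Divisors: 1, 2, 3, 6, 7, 14, 21, 42.
Check each in increasing order: 16^1 ≡ 16;  16^2 ≡ 41;  16^3 ≡ 11;  16^6 ≡ 35;  16^7 ≡ 1.
Smallest exponent giving 1 is 7.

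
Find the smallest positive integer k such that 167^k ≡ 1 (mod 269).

The order of 167 must divide p − 1 = 268 = 2^2 · 67.
Divisors: 1, 2, 4, 67, 134, 268.
Check each in increasing order: 167^1 ≡ 167;  167^2 ≡ 182;  167^4 ≡ 37;  167^67 ≡ 187;  167^134 ≡ 268;  167^268 ≡ 1.
Smallest exponent giving 1 is 268.

268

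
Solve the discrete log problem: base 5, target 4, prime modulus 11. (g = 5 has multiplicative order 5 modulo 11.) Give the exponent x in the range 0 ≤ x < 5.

Successive powers of 5 modulo 11:
  5^0=1  5^1=5  5^2=3  5^3=4
So 5^3 ≡ 4 (mod 11), giving x = 3.

3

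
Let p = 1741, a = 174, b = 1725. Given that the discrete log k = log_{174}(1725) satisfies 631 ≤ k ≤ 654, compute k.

Compute 174^631 mod 1741 = 331, then multiply by 174 repeatedly:
  174^631=331  174^632=141  174^633=160  174^634=1725
Found 1725 at exponent 634.

634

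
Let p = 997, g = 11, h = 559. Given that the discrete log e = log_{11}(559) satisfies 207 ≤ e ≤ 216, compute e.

Compute 11^207 mod 997 = 499, then multiply by 11 repeatedly:
  11^207=499  11^208=504  11^209=559
Found 559 at exponent 209.

209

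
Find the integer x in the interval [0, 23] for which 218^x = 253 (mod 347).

Compute 218^0 mod 347 = 1, then multiply by 218 repeatedly:
  218^0=1  218^1=218  218^2=332  218^3=200  218^4=225
  218^5=123  218^6=95  218^7=237  218^8=310  218^9=262
  218^10=208  218^11=234  218^12=3  218^13=307  218^14=302
  218^15=253
Found 253 at exponent 15.

15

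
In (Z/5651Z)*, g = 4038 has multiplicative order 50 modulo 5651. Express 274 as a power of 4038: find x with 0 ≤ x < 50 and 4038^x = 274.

Successive powers of 4038 modulo 5651:
  4038^0=1  4038^1=4038  4038^2=2309  4038^3=5243  4038^4=2588  4038^5=1645
  4038^6=2585  4038^7=833  4038^8=1309  4038^9=2057  4038^10=4847  4038^11=2773
  4038^12=2743  4038^13=274
So 4038^13 ≡ 274 (mod 5651), giving x = 13.

13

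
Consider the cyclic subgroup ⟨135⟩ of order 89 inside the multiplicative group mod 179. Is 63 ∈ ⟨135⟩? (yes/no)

63 ∈ ⟨135⟩ iff 63^89 ≡ 1 (mod 179), since |⟨135⟩| = 89.
63^89 mod 179 = 178.
Since 178 ≠ 1, 63 does not lie in the subgroup.

no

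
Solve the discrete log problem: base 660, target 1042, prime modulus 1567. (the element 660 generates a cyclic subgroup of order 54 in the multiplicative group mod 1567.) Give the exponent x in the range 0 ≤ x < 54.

46

Baby-step giant-step with m = ceil(sqrt(54)) = 8.
Baby table (660^j mod 1567 for j=0..7):
  0:1  1:660  2:1541  3:77  4:676  5:1132  6:1228  7:341
Giant step factor: 660^(-8) ≡ 1042 (mod 1567).
Scan 1042·1042^i mod 1567 for i = 0, 1, …:
  i=0: 1042   i=1: 1400   i=2: 1490   i=3: 1250
  i=4: 323   i=5: 1228
Match at i=5, j=6: x = 5·8 + 6 = 46.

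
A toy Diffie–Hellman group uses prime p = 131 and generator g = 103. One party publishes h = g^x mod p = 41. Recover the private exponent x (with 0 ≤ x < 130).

122

Baby-step giant-step with m = ceil(sqrt(130)) = 12.
Baby table (103^j mod 131 for j=0..11):
  0:1  1:103  2:129  3:56  4:4  5:19  6:123  7:93
  8:16  9:76  10:99  11:110
Giant step factor: 103^(-12) ≡ 43 (mod 131).
Scan 41·43^i mod 131 for i = 0, 1, …:
  i=0: 41   i=1: 60   i=2: 91   i=3: 114
  i=4: 55   i=5: 7   i=6: 39   i=7: 105
  i=8: 61   i=9: 3   i=10: 129
Match at i=10, j=2: x = 10·12 + 2 = 122.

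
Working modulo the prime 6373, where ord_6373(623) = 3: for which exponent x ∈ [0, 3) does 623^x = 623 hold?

1

Successive powers of 623 modulo 6373:
  623^0=1  623^1=623
So 623^1 ≡ 623 (mod 6373), giving x = 1.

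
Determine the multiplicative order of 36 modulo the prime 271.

135

The order of 36 must divide p − 1 = 270 = 2 · 3^3 · 5.
Divisors: 1, 2, 3, 5, 6, 9, 10, 15, 18, 27, 30, 45, 54, 90, 135, 270.
Check each in increasing order: 36^1 ≡ 36;  36^2 ≡ 212;  36^3 ≡ 44;  36^5 ≡ 114;  36^6 ≡ 39;  36^9 ≡ 90;  36^10 ≡ 259;  36^15 ≡ 258;  36^18 ≡ 241;  36^27 ≡ 10;  36^30 ≡ 169;  36^45 ≡ 242;  36^54 ≡ 100;  36^90 ≡ 28;  36^135 ≡ 1.
Smallest exponent giving 1 is 135.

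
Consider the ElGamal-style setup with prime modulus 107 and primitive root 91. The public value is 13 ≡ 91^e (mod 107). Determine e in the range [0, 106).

30

Baby-step giant-step with m = ceil(sqrt(106)) = 11.
Baby table (91^j mod 107 for j=0..10):
  0:1  1:91  2:42  3:77  4:52  5:24  6:44  7:45
  8:29  9:71  10:41
Giant step factor: 91^(-11) ≡ 84 (mod 107).
Scan 13·84^i mod 107 for i = 0, 1, …:
  i=0: 13   i=1: 22   i=2: 29
Match at i=2, j=8: e = 2·11 + 8 = 30.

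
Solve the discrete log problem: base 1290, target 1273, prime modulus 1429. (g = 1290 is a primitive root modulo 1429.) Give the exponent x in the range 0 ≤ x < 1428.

1084

Baby-step giant-step with m = ceil(sqrt(1428)) = 38.
Baby table (1290^j mod 1429 for j=0..37):
  0:1  1:1290  2:744  3:901  4:513  5:143  6:129  7:646
  8:233  9:480  10:443  11:1299  12:922  13:452  14:48  15:473
  16:1416  17:378  18:331  19:1148  20:476  21:999  22:1181  23:176
  24:1258  25:905  26:1386  27:261  28:875  29:1269  30:805  31:996
  32:169  33:802  34:1413  35:795  36:957  37:1303
Giant step factor: 1290^(-38) ≡ 980 (mod 1429).
Scan 1273·980^i mod 1429 for i = 0, 1, …:
  i=0: 1273   i=1: 23   i=2: 1105   i=3: 1147
  i=4: 866   i=5: 1283   i=6: 1249   i=7: 796
  i=8: 1275   i=9: 554     …   i=27: 1307
  i=28: 476
Match at i=28, j=20: x = 28·38 + 20 = 1084.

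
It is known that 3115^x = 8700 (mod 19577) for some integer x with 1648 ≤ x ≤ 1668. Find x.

1650

Compute 3115^1648 mod 19577 = 11691, then multiply by 3115 repeatedly:
  3115^1648=11691  3115^1649=4245  3115^1650=8700
Found 8700 at exponent 1650.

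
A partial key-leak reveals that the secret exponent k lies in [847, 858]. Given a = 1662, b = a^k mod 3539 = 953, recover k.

851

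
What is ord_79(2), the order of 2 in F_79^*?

The order of 2 must divide p − 1 = 78 = 2 · 3 · 13.
Divisors: 1, 2, 3, 6, 13, 26, 39, 78.
Check each in increasing order: 2^1 ≡ 2;  2^2 ≡ 4;  2^3 ≡ 8;  2^6 ≡ 64;  2^13 ≡ 55;  2^26 ≡ 23;  2^39 ≡ 1.
Smallest exponent giving 1 is 39.

39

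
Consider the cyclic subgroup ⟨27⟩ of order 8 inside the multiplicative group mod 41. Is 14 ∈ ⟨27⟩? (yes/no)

yes

14 ∈ ⟨27⟩ iff 14^8 ≡ 1 (mod 41), since |⟨27⟩| = 8.
14^8 mod 41 = 1.
Since 1 = 1, 14 lies in the subgroup.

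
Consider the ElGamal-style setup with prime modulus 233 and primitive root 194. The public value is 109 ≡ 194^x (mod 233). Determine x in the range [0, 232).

102

Baby-step giant-step with m = ceil(sqrt(232)) = 16.
Baby table (194^j mod 233 for j=0..15):
  0:1  1:194  2:123  3:96  4:217  5:158  6:129  7:95
  8:23  9:35  10:33  11:111  12:98  13:139  14:171  15:88
Giant step factor: 194^(-16) ≡ 37 (mod 233).
Scan 109·37^i mod 233 for i = 0, 1, …:
  i=0: 109   i=1: 72   i=2: 101   i=3: 9
  i=4: 100   i=5: 205   i=6: 129
Match at i=6, j=6: x = 6·16 + 6 = 102.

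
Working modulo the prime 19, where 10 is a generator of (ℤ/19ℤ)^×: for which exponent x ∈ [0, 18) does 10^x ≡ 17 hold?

Successive powers of 10 modulo 19:
  10^0=1  10^1=10  10^2=5  10^3=12  10^4=6  10^5=3
  10^6=11  10^7=15  10^8=17
So 10^8 ≡ 17 (mod 19), giving x = 8.

8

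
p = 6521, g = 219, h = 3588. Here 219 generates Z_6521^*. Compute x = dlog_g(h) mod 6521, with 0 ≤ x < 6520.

2726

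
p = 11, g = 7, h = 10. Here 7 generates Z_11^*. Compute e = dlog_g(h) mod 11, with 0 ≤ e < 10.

5

Successive powers of 7 modulo 11:
  7^0=1  7^1=7  7^2=5  7^3=2  7^4=3  7^5=10
So 7^5 ≡ 10 (mod 11), giving e = 5.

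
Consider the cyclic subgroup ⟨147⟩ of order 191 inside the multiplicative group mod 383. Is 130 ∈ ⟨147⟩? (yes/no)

130 ∈ ⟨147⟩ iff 130^191 ≡ 1 (mod 383), since |⟨147⟩| = 191.
130^191 mod 383 = 1.
Since 1 = 1, 130 lies in the subgroup.

yes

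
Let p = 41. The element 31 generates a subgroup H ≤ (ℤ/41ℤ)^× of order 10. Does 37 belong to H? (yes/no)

37 ∈ ⟨31⟩ iff 37^10 ≡ 1 (mod 41), since |⟨31⟩| = 10.
37^10 mod 41 = 1.
Since 1 = 1, 37 lies in the subgroup.

yes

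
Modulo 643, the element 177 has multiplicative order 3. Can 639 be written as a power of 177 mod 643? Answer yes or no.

no

⟨177⟩ has order 3; its elements mod 643 are {1, 177, 465}.
639 is not in this set.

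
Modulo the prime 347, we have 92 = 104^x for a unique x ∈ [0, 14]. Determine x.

Compute 104^0 mod 347 = 1, then multiply by 104 repeatedly:
  104^0=1  104^1=104  104^2=59  104^3=237  104^4=11
  104^5=103  104^6=302  104^7=178  104^8=121  104^9=92
Found 92 at exponent 9.

9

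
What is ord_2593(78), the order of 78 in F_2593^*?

The order of 78 must divide p − 1 = 2592 = 2^5 · 3^4.
Divisors: 1, 2, 3, 4, 6, 8, 9, 12, 16, 18, 24, 27, 32, 36, 48, 54, 72, 81, 96, 108, 144, 162, 216, 288, 324, 432, 648, 864, 1296, 2592.
Check each in increasing order: 78^1 ≡ 78;  78^2 ≡ 898;  78^3 ≡ 33;  78^4 ≡ 2574;  78^6 ≡ 1089;  78^8 ≡ 361;  78^9 ≡ 2228;  78^12 ≡ 920;  78^16 ≡ 671;  78^18 ≡ 982;  78^24 ≡ 1082;  78^27 ≡ 1997;  78^32 ≡ 1652;  78^36 ≡ 2321;  78^48 ≡ 1281;  78^54 ≡ 2568;  78^72 ≡ 1380;  78^81 ≡ 1935;  78^96 ≡ 2185;  78^108 ≡ 625;  78^144 ≡ 1138;  78^162 ≡ 2526;  78^216 ≡ 1675;  78^288 ≡ 1137;  78^324 ≡ 1896;  78^432 ≡ 2592;  78^648 ≡ 918;  78^864 ≡ 1.
Smallest exponent giving 1 is 864.

864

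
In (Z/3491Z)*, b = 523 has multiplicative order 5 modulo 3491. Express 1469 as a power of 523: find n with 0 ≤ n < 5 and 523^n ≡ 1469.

3

Successive powers of 523 modulo 3491:
  523^0=1  523^1=523  523^2=1231  523^3=1469
So 523^3 ≡ 1469 (mod 3491), giving n = 3.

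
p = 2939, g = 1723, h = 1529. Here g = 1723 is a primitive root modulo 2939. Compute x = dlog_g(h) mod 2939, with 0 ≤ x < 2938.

Baby-step giant-step with m = ceil(sqrt(2938)) = 55.
Baby table (1723^j mod 2939 for j=0..54):
  0:1  1:1723  2:339  3:2175  4:300  5:2575  6:1774  7:42
  8:1830  9:2482  10:241  11:844  12:2346  13:1033  14:1764  15:446
  16:1379  17:1305  18:180  19:1545  20:2240  21:613  22:1098  23:2077
  24:1908  25:1682  26:232  27:32  28:2234  29:2031  30:2003  31:783
  32:108  33:927  34:1344  35:2719  36:71  37:1834  38:557  39:1597
  40:727  41:607  42:2516  43:43  44:614  45:2821  46:2416  47:1144
  48:1982  49:2807  50:1806  51:2276  52:922  53:1546  54:1024
Giant step factor: 1723^(-55) ≡ 2337 (mod 2939).
Scan 1529·2337^i mod 2939 for i = 0, 1, …:
  i=0: 1529   i=1: 2388   i=2: 2534   i=3: 2812
  i=4: 40   i=5: 2371   i=6: 1012   i=7: 2088
  i=8: 916   i=9: 1100   i=10: 2014   i=11: 1379
Match at i=11, j=16: x = 11·55 + 16 = 621.

621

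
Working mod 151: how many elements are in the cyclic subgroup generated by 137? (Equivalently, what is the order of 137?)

The order of 137 must divide p − 1 = 150 = 2 · 3 · 5^2.
Divisors: 1, 2, 3, 5, 6, 10, 15, 25, 30, 50, 75, 150.
Check each in increasing order: 137^1 ≡ 137;  137^2 ≡ 45;  137^3 ≡ 125;  137^5 ≡ 38;  137^6 ≡ 72;  137^10 ≡ 85;  137^15 ≡ 59;  137^25 ≡ 32;  137^30 ≡ 8;  137^50 ≡ 118;  137^75 ≡ 1.
Smallest exponent giving 1 is 75.

75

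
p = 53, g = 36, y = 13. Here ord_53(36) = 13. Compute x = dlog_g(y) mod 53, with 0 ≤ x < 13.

5

Successive powers of 36 modulo 53:
  36^0=1  36^1=36  36^2=24  36^3=16  36^4=46  36^5=13
So 36^5 ≡ 13 (mod 53), giving x = 5.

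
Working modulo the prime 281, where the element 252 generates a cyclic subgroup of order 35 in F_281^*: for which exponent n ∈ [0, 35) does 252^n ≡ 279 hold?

2

Successive powers of 252 modulo 281:
  252^0=1  252^1=252  252^2=279
So 252^2 ≡ 279 (mod 281), giving n = 2.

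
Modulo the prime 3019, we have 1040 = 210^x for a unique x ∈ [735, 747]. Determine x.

Compute 210^735 mod 3019 = 1240, then multiply by 210 repeatedly:
  210^735=1240  210^736=766  210^737=853  210^738=1009  210^739=560
  210^740=2878  210^741=580  210^742=1040
Found 1040 at exponent 742.

742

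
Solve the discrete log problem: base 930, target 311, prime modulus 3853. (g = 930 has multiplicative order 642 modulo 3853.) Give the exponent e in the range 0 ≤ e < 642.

Baby-step giant-step with m = ceil(sqrt(642)) = 26.
Baby table (930^j mod 3853 for j=0..25):
  0:1  1:930  2:1828  3:867  4:1033  5:1293  6:354  7:1715
  8:3661  9:2531  10:3500  11:3068  12:2020  13:2189  14:1386  15:2078
  16:2187  17:3379  18:2275  19:453  20:1313  21:3542  22:3598  23:1736
  24:73  25:2389
Giant step factor: 930^(-26) ≡ 2545 (mod 3853).
Scan 311·2545^i mod 3853 for i = 0, 1, …:
  i=0: 311   i=1: 1630   i=2: 2522   i=3: 3245
  i=4: 1546   i=5: 657   i=6: 3716   i=7: 1958
  i=8: 1181   i=9: 305   i=10: 1772   i=11: 1730
  i=12: 2724   i=13: 1033
Match at i=13, j=4: e = 13·26 + 4 = 342.

342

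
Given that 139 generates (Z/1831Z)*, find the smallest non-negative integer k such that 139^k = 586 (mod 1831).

Baby-step giant-step with m = ceil(sqrt(1830)) = 43.
Baby table (139^j mod 1831 for j=0..42):
  0:1  1:139  2:1011  3:1373  4:423  5:205  6:1030  7:352
  8:1322  9:658  10:1743  11:585  12:751  13:22  14:1227  15:270
  16:910  17:151  18:848  19:688  20:420  21:1619  22:1659  23:1726
  24:53  25:43  26:484  27:1360  28:447  29:1710  30:1491  31:346
  32:488  33:85  34:829  35:1709  36:1352  37:1166  38:946  39:1493
  40:624  41:679  42:1000
Giant step factor: 139^(-43) ≡ 223 (mod 1831).
Scan 586·223^i mod 1831 for i = 0, 1, …:
  i=0: 586   i=1: 677   i=2: 829
Match at i=2, j=34: k = 2·43 + 34 = 120.

120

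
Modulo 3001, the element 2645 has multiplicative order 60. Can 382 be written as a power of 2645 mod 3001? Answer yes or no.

382 ∈ ⟨2645⟩ iff 382^60 ≡ 1 (mod 3001), since |⟨2645⟩| = 60.
382^60 mod 3001 = 1.
Since 1 = 1, 382 lies in the subgroup.

yes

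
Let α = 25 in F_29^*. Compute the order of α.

7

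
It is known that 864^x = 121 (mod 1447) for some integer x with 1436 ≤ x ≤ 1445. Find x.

1438

Compute 864^1436 mod 1447 = 732, then multiply by 864 repeatedly:
  864^1436=732  864^1437=109  864^1438=121
Found 121 at exponent 1438.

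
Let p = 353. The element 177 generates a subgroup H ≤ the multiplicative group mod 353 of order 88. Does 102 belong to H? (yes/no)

no

102 ∈ ⟨177⟩ iff 102^88 ≡ 1 (mod 353), since |⟨177⟩| = 88.
102^88 mod 353 = 311.
Since 311 ≠ 1, 102 does not lie in the subgroup.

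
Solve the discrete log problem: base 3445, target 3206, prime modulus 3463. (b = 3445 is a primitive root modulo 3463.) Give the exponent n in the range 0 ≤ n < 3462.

Baby-step giant-step with m = ceil(sqrt(3462)) = 59.
Baby table (3445^j mod 3463 for j=0..58):
  0:1  1:3445  2:324  3:1094  4:1086  5:1230  6:2101  7:275
  8:1976  9:2525  10:3032  11:832  12:2339  13:2917  14:2902  15:3172
  16:1775  17:2680  18:242  19:2570  20:2222  21:1560  22:3087  23:3305
  24:2844  25:753  26:298  27:1562  28:3051  29:490  30:1569  31:2925
  32:2758  33:2301  34:138  35:979  36:3156  37:2063  38:959  39:53
  40:2509  41:3320  42:2574  43:2150  44:2856  45:537  46:723  47:838
  48:2231  49:1398  50:2540  51:2762  52:2229  53:1434  54:1892  55:574
  56:57  57:2437  58:1153
Giant step factor: 3445^(-59) ≡ 2453 (mod 3463).
Scan 3206·2453^i mod 3463 for i = 0, 1, …:
  i=0: 3206   i=1: 3308   i=2: 715   i=3: 1617
  i=4: 1366   i=5: 2077   i=6: 808   i=7: 1188
  i=8: 1781   i=9: 1950     …   i=20: 2089
  i=21: 2540
Match at i=21, j=50: n = 21·59 + 50 = 1289.

1289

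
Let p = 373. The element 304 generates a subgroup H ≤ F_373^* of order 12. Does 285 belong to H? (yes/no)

⟨304⟩ has order 12; its elements mod 373 are {1, 69, 88, 89, 104, 173, 200, 269, 284, 285, 304, 372}.
285 is in this set.

yes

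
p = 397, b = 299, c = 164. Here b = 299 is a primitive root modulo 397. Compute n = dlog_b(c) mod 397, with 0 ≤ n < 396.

361

Baby-step giant-step with m = ceil(sqrt(396)) = 20.
Baby table (299^j mod 397 for j=0..19):
  0:1  1:299  2:76  3:95  4:218  5:74  6:291  7:66
  8:281  9:252  10:315  11:96  12:120  13:150  14:386  15:284
  16:355  17:146  18:381  19:377
Giant step factor: 299^(-20) ≡ 127 (mod 397).
Scan 164·127^i mod 397 for i = 0, 1, …:
  i=0: 164   i=1: 184   i=2: 342   i=3: 161
  i=4: 200   i=5: 389   i=6: 175   i=7: 390
  i=8: 302   i=9: 242     …   i=17: 68
  i=18: 299
Match at i=18, j=1: n = 18·20 + 1 = 361.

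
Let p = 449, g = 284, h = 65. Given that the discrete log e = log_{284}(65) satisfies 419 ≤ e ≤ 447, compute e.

Compute 284^419 mod 449 = 151, then multiply by 284 repeatedly:
  284^419=151  284^420=229  284^421=380  284^422=160  284^423=91
  284^424=251  284^425=342  284^426=144  284^427=37  284^428=181
  284^429=218  284^430=399  284^431=168  284^432=118  284^433=286
  284^434=404  284^435=241  284^436=196  284^437=437  284^438=184
  284^439=172  284^440=356  284^441=79  284^442=435  284^443=65
Found 65 at exponent 443.

443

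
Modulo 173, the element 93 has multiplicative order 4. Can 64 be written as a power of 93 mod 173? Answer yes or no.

no

64 ∈ ⟨93⟩ iff 64^4 ≡ 1 (mod 173), since |⟨93⟩| = 4.
64^4 mod 173 = 22.
Since 22 ≠ 1, 64 does not lie in the subgroup.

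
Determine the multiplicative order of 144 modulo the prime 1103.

The order of 144 must divide p − 1 = 1102 = 2 · 19 · 29.
Divisors: 1, 2, 19, 29, 38, 58, 551, 1102.
Check each in increasing order: 144^1 ≡ 144;  144^2 ≡ 882;  144^19 ≡ 256;  144^29 ≡ 620;  144^38 ≡ 459;  144^58 ≡ 556;  144^551 ≡ 1.
Smallest exponent giving 1 is 551.

551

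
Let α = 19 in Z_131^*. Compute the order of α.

26

The order of 19 must divide p − 1 = 130 = 2 · 5 · 13.
Divisors: 1, 2, 5, 10, 13, 26, 65, 130.
Check each in increasing order: 19^1 ≡ 19;  19^2 ≡ 99;  19^5 ≡ 68;  19^10 ≡ 39;  19^13 ≡ 130;  19^26 ≡ 1.
Smallest exponent giving 1 is 26.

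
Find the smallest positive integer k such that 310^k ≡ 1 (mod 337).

56

The order of 310 must divide p − 1 = 336 = 2^4 · 3 · 7.
Divisors: 1, 2, 3, 4, 6, 7, 8, 12, 14, 16, 21, 24, 28, 42, 48, 56, 84, 112, 168, 336.
Check each in increasing order: 310^1 ≡ 310;  310^2 ≡ 55;  310^3 ≡ 200;  310^4 ≡ 329;  310^6 ≡ 234;  310^7 ≡ 85;  310^8 ≡ 64;  310^12 ≡ 162;  310^14 ≡ 148;  310^16 ≡ 52;  310^21 ≡ 111;  310^24 ≡ 295;  310^28 ≡ 336;  310^42 ≡ 189;  310^48 ≡ 79;  310^56 ≡ 1.
Smallest exponent giving 1 is 56.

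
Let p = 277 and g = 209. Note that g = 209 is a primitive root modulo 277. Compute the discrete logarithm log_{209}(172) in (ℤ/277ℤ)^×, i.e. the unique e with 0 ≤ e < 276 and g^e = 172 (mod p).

223

Baby-step giant-step with m = ceil(sqrt(276)) = 17.
Baby table (209^j mod 277 for j=0..16):
  0:1  1:209  2:192  3:240  4:23  5:98  6:261  7:257
  8:252  9:38  10:186  11:94  12:256  13:43  14:123  15:223
  16:71
Giant step factor: 209^(-17) ≡ 135 (mod 277).
Scan 172·135^i mod 277 for i = 0, 1, …:
  i=0: 172   i=1: 229   i=2: 168   i=3: 243
  i=4: 119   i=5: 276   i=6: 142   i=7: 57
  i=8: 216   i=9: 75   i=10: 153   i=11: 157
  i=12: 143   i=13: 192
Match at i=13, j=2: e = 13·17 + 2 = 223.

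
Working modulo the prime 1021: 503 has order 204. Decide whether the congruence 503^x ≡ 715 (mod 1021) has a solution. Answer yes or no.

no

715 ∈ ⟨503⟩ iff 715^204 ≡ 1 (mod 1021), since |⟨503⟩| = 204.
715^204 mod 1021 = 676.
Since 676 ≠ 1, 715 does not lie in the subgroup.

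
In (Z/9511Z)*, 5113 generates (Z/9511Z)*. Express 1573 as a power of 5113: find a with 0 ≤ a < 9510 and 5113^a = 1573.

9483

Baby-step giant-step with m = ceil(sqrt(9510)) = 98.
Baby table (5113^j mod 9511 for j=0..97):
  0:1  1:5113  2:6541  3:3457  4:4203  5:4590  6:5033  7:6474
  8:3282  9:3462  10:1235  11:8762  12:3296  13:8467  14:7210  15:94
  16:5072  17:6150  18:1584  19:5131  20:3465  21:7063  22:9363  23:4156
  24:2054  25:1958  26:5682  27:5472  28:6485  29:2459  30:8836  31:1218
  32:7440  33:6231  34:6764  35:2336  36:7663  37:5110  38:713  39:2856
  40:3343  41:1492  42:774  43:886  44:2882  45:3127  46:360  47:5057
  48:5543  49:8090  50:831  51:6997  52:4790  53:445  54:2156  55:379
  56:7094  57:6179  58:7196  59:4600  60:8608  61:5307  62:9319  63:7448
  64:9091  65:2026  66:1459  67:3243  68:3786  69:2933  70:7093  71:1066
  72:655  73:1143  74:4405  75:717  76:4286  77:974  78:5809  79:8075
  80:224  81:3992  82:490  83:3977  84:9394  85:972  86:5094  87:4504
  88:2821  89:5097  90:821  91:3422  92:5957  93:3919  94:7681  95:2034
  96:4319  97:8016
Giant step factor: 5113^(-98) ≡ 4525 (mod 9511).
Scan 1573·4525^i mod 9511 for i = 0, 1, …:
  i=0: 1573   i=1: 3597   i=2: 3104   i=3: 7364
  i=4: 5067   i=5: 6665   i=6: 9255   i=7: 1942
  i=8: 8897   i=9: 8373     …   i=95: 2844
  i=96: 717
Match at i=96, j=75: a = 96·98 + 75 = 9483.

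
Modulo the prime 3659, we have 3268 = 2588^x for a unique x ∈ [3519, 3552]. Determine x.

3530

Compute 2588^3519 mod 3659 = 1432, then multiply by 2588 repeatedly:
  2588^3519=1432  2588^3520=3108  2588^3521=1022  2588^3522=3138  2588^3523=1823
  2588^3524=1473  2588^3525=3105  2588^3526=576  2588^3527=1475  2588^3528=963
  2588^3529=465  2588^3530=3268
Found 3268 at exponent 3530.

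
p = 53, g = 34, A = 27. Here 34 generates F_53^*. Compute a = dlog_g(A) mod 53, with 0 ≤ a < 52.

33

Baby-step giant-step with m = ceil(sqrt(52)) = 8.
Baby table (34^j mod 53 for j=0..7):
  0:1  1:34  2:43  3:31  4:47  5:8  6:7  7:26
Giant step factor: 34^(-8) ≡ 28 (mod 53).
Scan 27·28^i mod 53 for i = 0, 1, …:
  i=0: 27   i=1: 14   i=2: 21   i=3: 5
  i=4: 34
Match at i=4, j=1: a = 4·8 + 1 = 33.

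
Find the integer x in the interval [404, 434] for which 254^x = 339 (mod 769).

404

Compute 254^404 mod 769 = 339, then multiply by 254 repeatedly:
  254^404=339
Found 339 at exponent 404.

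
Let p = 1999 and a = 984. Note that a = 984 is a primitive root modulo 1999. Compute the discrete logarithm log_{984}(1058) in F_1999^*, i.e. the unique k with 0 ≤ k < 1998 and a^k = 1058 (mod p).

628

Baby-step giant-step with m = ceil(sqrt(1998)) = 45.
Baby table (984^j mod 1999 for j=0..44):
  0:1  1:984  2:740  3:524  4:1873  5:1953  6:713  7:1942
  8:1883  9:1798  10:117  11:1185  12:623  13:1338  14:1250  15:615
  16:1462  17:1327  18:421  19:471  20:1695  21:714  22:927  23:624
  24:323  25:1990  26:1139  27:1336  28:1281  29:1134  30:414  31:1579
  32:513  33:1044  34:1809  35:946  36:1329  37:390  38:1951  39:744
  40:462  41:835  42:51  43:209  44:1758
Giant step factor: 984^(-45) ≡ 1801 (mod 1999).
Scan 1058·1801^i mod 1999 for i = 0, 1, …:
  i=0: 1058   i=1: 411   i=2: 581   i=3: 904
  i=4: 918   i=5: 145   i=6: 1275   i=7: 1423
  i=8: 105   i=9: 1199   i=10: 479   i=11: 1110
  i=12: 110   i=13: 209
Match at i=13, j=43: k = 13·45 + 43 = 628.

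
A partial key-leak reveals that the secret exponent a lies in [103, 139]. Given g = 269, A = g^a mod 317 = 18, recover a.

125

Compute 269^103 mod 317 = 76, then multiply by 269 repeatedly:
  269^103=76  269^104=156  269^105=120  269^106=263  269^107=56
  269^108=165  269^109=5  269^110=77  269^111=108  269^112=205
  269^113=304  269^114=307  269^115=163  269^116=101  269^117=224
  269^118=26  269^119=20  269^120=308  269^121=115  269^122=186
  269^123=265  269^124=277  269^125=18
Found 18 at exponent 125.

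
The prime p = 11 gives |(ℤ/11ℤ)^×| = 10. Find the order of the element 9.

The order of 9 must divide p − 1 = 10 = 2 · 5.
Divisors: 1, 2, 5, 10.
Check each in increasing order: 9^1 ≡ 9;  9^2 ≡ 4;  9^5 ≡ 1.
Smallest exponent giving 1 is 5.

5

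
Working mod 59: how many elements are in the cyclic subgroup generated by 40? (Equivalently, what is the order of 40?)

58

The order of 40 must divide p − 1 = 58 = 2 · 29.
Divisors: 1, 2, 29, 58.
Check each in increasing order: 40^1 ≡ 40;  40^2 ≡ 7;  40^29 ≡ 58;  40^58 ≡ 1.
Smallest exponent giving 1 is 58.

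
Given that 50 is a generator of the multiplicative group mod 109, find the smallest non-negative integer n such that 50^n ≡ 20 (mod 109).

50

Baby-step giant-step with m = ceil(sqrt(108)) = 11.
Baby table (50^j mod 109 for j=0..10):
  0:1  1:50  2:102  3:86  4:49  5:52  6:93  7:72
  8:3  9:41  10:88
Giant step factor: 50^(-11) ≡ 30 (mod 109).
Scan 20·30^i mod 109 for i = 0, 1, …:
  i=0: 20   i=1: 55   i=2: 15   i=3: 14
  i=4: 93
Match at i=4, j=6: n = 4·11 + 6 = 50.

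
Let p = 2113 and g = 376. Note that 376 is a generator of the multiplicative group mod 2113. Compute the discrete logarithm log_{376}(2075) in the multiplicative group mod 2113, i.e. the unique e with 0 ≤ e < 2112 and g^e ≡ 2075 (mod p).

368

Baby-step giant-step with m = ceil(sqrt(2112)) = 46.
Baby table (376^j mod 2113 for j=0..45):
  0:1  1:376  2:1918  3:635  4:2104  5:842  6:1755  7:624
  8:81  9:874  10:1109  11:723  12:1384  13:586  14:584  15:1945
  16:222  17:1065  18:1083  19:1512  20:115  21:980  22:818  23:1183
  24:1078  25:1745  26:1090  27:2031  28:863  29:1199  30:755  31:738
  32:685  33:1887  34:1657  35:1810  36:174  37:2034  38:1991  39:614
  40:547  41:711  42:1098  43:813  44:1416  45:2053
Giant step factor: 376^(-46) ≡ 99 (mod 2113).
Scan 2075·99^i mod 2113 for i = 0, 1, …:
  i=0: 2075   i=1: 464   i=2: 1563   i=3: 488
  i=4: 1826   i=5: 1169   i=6: 1629   i=7: 683
  i=8: 1
Match at i=8, j=0: e = 8·46 + 0 = 368.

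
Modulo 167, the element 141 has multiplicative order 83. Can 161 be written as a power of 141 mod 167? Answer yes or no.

no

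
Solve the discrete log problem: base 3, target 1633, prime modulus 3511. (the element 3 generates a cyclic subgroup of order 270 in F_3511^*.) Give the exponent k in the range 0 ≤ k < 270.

187

Baby-step giant-step with m = ceil(sqrt(270)) = 17.
Baby table (3^j mod 3511 for j=0..16):
  0:1  1:3  2:9  3:27  4:81  5:243  6:729  7:2187
  8:3050  9:2128  10:2873  11:1597  12:1280  13:329  14:987  15:2961
  16:1861
Giant step factor: 3^(-17) ≡ 2618 (mod 3511).
Scan 1633·2618^i mod 3511 for i = 0, 1, …:
  i=0: 1633   i=1: 2307   i=2: 806   i=3: 3508
  i=4: 2679   i=5: 2155   i=6: 3124   i=7: 1513
  i=8: 626   i=9: 2742   i=10: 2072   i=11: 1
Match at i=11, j=0: k = 11·17 + 0 = 187.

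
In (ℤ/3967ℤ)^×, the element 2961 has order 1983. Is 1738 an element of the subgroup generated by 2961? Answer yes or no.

1738 ∈ ⟨2961⟩ iff 1738^1983 ≡ 1 (mod 3967), since |⟨2961⟩| = 1983.
1738^1983 mod 3967 = 1.
Since 1 = 1, 1738 lies in the subgroup.

yes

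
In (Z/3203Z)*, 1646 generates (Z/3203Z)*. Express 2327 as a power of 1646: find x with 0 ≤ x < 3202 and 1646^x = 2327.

1955

Baby-step giant-step with m = ceil(sqrt(3202)) = 57.
Baby table (1646^j mod 3203 for j=0..56):
  0:1  1:1646  2:2781  3:439  4:1919  5:516  6:541  7:52
  8:2314  9:477  10:407  11:495  12:1208  13:2508  14:2704  15:1817
  16:2383  17:1946  18:116  19:1959  20:2296  21:2879  22:1597  23:2202
  24:1899  25:2829  26:2575  27:881  28:2370  29:2969  30:2399  31:2658
  32:2973  33:2577  34:970  35:1526  36:644  37:3034  38:487  39:852
  40:2681  41:2395  42:2480  43:1458  44:821  45:2903  46:2665  47:1683
  48:2826  49:840  50:2147  51:1053  52:415  53:851  54:1035  55:2817
  56:2041
Giant step factor: 1646^(-57) ≡ 667 (mod 3203).
Scan 2327·667^i mod 3203 for i = 0, 1, …:
  i=0: 2327   i=1: 1857   i=2: 2261   i=3: 2677
  i=4: 1488   i=5: 2769   i=6: 1995   i=7: 1420
  i=8: 2255   i=9: 1878     …   i=33: 2937
  i=34: 1946
Match at i=34, j=17: x = 34·57 + 17 = 1955.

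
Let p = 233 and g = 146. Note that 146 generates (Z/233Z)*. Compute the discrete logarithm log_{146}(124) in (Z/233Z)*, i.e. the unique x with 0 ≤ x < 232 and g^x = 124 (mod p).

142

Baby-step giant-step with m = ceil(sqrt(232)) = 16.
Baby table (146^j mod 233 for j=0..15):
  0:1  1:146  2:113  3:188  4:187  5:41  6:161  7:206
  8:19  9:211  10:50  11:77  12:58  13:80  14:30  15:186
Giant step factor: 146^(-16) ≡ 71 (mod 233).
Scan 124·71^i mod 233 for i = 0, 1, …:
  i=0: 124   i=1: 183   i=2: 178   i=3: 56
  i=4: 15   i=5: 133   i=6: 123   i=7: 112
  i=8: 30
Match at i=8, j=14: x = 8·16 + 14 = 142.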